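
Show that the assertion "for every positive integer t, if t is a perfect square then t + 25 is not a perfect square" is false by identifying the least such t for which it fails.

t = 144

Check each positive integer t in order until t is a perfect square but t + 25 is a perfect square.
For t = 1, 4, 9, 16, …, 81, 100, 121 the conclusion holds.
t = 144: 144 = 12² and 144 + 25 = 169 = 13².
Hence t = 144 is a counterexample.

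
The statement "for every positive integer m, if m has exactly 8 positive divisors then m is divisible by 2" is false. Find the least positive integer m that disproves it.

A counterexample is any positive integer m such that m has exactly 8 positive divisors but m is not divisible by 2; we check each in order.
The first 12 eligible values, up to m = 104, all satisfy the conclusion.
m = 105: τ(105) = 8; 105 mod 2 = 1.

m = 105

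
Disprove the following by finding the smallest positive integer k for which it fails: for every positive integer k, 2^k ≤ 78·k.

k = 10

Check each positive integer k in order until 2^k > 78·k.
For k = 1, 2, 3, 4, 5, 6, 7, 8, 9 the conclusion holds.
k = 10: 2^k = 1024 and 78·k = 780, so 1024 > 780.
So k = 10 is the smallest counterexample.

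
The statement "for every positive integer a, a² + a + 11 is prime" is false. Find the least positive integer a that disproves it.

a = 10

A counterexample is any positive integer a such that a² + a + 11 is not prime; we check each in order.
For a = 1, 2, 3, 4, 5, 6, 7, 8, 9 the conclusion holds.
a = 10: a² + a + 11 = 121 = 11 × 11, composite.
So a = 10 is the smallest counterexample.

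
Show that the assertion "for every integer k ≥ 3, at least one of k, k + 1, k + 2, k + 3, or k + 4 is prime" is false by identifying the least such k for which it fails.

The first 21 eligible values, up to k = 23, all satisfy the conclusion.
k = 24: 24 = 2 × 12; 25 = 5 × 5; 26 = 2 × 13; 27 = 3 × 9; 28 = 2 × 14 — all composite.

k = 24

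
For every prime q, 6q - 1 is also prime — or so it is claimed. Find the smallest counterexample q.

We need the least prime q for which 6q - 1 is not prime.
The first 4 eligible values, up to q = 7, all satisfy the conclusion.
q = 11: 6q - 1 = 65 = 5 × 13, not prime.

q = 11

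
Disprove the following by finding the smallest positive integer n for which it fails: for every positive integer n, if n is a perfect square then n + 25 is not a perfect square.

We need the least positive integer n for which n is a perfect square but n + 25 is a perfect square.
For n = 1, 4, 9, 16, …, 81, 100, 121 the conclusion holds.
n = 144: 144 = 12² and 144 + 25 = 169 = 13².
Thus n = 144 disproves the claim, and no smaller n works.

n = 144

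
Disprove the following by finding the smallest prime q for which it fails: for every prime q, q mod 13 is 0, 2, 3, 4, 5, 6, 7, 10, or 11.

A counterexample is any prime q such that the claim fails; we check each in order.
For q = 2, 3, 5, 7, …, 37, 41, 43 the conclusion holds.
q = 47: 47 mod 13 = 8 — not in {0, 2, 3, 4, 5, 6, 7, 10, 11}.
Thus q = 47 disproves the claim, and no smaller q works.

q = 47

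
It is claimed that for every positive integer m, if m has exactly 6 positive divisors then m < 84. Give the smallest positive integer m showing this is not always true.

m = 92

For m = 12, 18, 20, 28, …, 68, 75, 76 the conclusion holds.
m = 92: τ(92) = 6; 92 ≥ 84.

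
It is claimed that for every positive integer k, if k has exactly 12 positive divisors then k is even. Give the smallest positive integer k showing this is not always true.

k = 315

For k = 60, 72, 84, 90, …, 294, 306, 308 the conclusion holds.
k = 315: divisors of 315: 12 divisors; 315 is odd.
Hence k = 315 is a counterexample.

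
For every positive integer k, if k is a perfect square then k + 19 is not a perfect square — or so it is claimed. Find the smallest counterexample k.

The first 8 eligible values, up to k = 64, all satisfy the conclusion.
k = 81: 81 = 9² and 81 + 19 = 100 = 10².
Thus k = 81 disproves the claim, and no smaller k works.

k = 81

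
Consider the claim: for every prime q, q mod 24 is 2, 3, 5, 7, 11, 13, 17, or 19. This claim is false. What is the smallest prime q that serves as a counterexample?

q = 23

For q = 2, 3, 5, 7, 11, 13, 17, 19 the conclusion holds.
q = 23: 23 mod 24 = 23 — not in {2, 3, 5, 7, 11, 13, 17, 19}.
Hence q = 23 is a counterexample.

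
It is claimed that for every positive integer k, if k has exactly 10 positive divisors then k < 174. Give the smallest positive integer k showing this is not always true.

We need the least positive integer k for which k has exactly 10 positive divisors but the claim fails.
The first 4 eligible values, up to k = 162, all satisfy the conclusion.
k = 176: τ(176) = 10; 176 ≥ 174.

k = 176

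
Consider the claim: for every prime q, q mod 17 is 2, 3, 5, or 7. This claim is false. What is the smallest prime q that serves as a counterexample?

q = 11

The first 4 eligible values, up to q = 7, all satisfy the conclusion.
q = 11: 11 mod 17 = 11 — not in {2, 3, 5, 7}.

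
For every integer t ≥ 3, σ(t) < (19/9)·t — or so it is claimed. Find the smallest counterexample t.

t = 12

For t = 3, 4, 5, 6, 7, 8, 9, 10, 11 the conclusion holds.
t = 12: σ(12) = 28; 28 ≥ 76/3.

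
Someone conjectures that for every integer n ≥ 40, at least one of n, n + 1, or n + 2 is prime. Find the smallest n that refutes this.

n = 44

For n = 40, 41, 42, 43 the conclusion holds.
n = 44: 44 = 2 × 22; 45 = 3 × 15; 46 = 2 × 23 — all composite.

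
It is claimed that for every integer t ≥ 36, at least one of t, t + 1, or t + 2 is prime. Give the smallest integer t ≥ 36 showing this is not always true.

t = 38

t = 36: 37 is prime.
t = 37: 37 is prime.
t = 38: 38 = 2 × 19; 39 = 3 × 13; 40 = 2 × 20 — all composite.
Thus t = 38 disproves the claim, and no smaller t works.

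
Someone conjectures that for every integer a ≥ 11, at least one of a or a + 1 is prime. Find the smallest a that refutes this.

We need the least integer a ≥ 11 for which a, a + 1 are both composite.
a = 11: 11 is prime.
a = 12: 13 is prime.
a = 13: 13 is prime.
a = 14: 14 = 2 × 7; 15 = 3 × 5 — both composite.
Hence a = 14 is a counterexample.

a = 14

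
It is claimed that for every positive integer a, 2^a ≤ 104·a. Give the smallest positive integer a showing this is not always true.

We need the least positive integer a for which 2^a > 104·a.
For a = 1, 2, 3, 4, 5, 6, 7, 8, 9, 10 the conclusion holds.
a = 11: 2^a = 2048 and 104·a = 1144, so 2048 > 1144.
So a = 11 is the smallest counterexample.

a = 11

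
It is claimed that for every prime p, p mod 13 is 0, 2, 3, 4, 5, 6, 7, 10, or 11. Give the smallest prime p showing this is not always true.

p = 47

Check each prime p in order until the claim fails.
For p = 2, 3, 5, 7, …, 37, 41, 43 the conclusion holds.
p = 47: 47 mod 13 = 8 — not in {0, 2, 3, 4, 5, 6, 7, 10, 11}.
Hence p = 47 is a counterexample.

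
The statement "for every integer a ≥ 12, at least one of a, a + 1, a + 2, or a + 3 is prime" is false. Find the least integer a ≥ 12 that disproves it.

a = 24

We need the least integer a ≥ 12 for which a, a + 1, a + 2, a + 3 are all composite.
The first 12 eligible values, up to a = 23, all satisfy the conclusion.
a = 24: 24 = 2 × 12; 25 = 5 × 5; 26 = 2 × 13; 27 = 3 × 9 — all composite.
Thus a = 24 disproves the claim, and no smaller a works.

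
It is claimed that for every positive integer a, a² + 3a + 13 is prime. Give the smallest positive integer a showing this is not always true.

a = 9

The first 8 eligible values, up to a = 8, all satisfy the conclusion.
a = 9: a² + 3a + 13 = 121 = 11 × 11, composite.
Thus a = 9 disproves the claim, and no smaller a works.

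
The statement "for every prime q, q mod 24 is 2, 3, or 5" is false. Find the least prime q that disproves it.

For q = 2, 3, 5 the conclusion holds.
q = 7: 7 mod 24 = 7 — not in {2, 3, 5}.
Hence q = 7 is a counterexample.

q = 7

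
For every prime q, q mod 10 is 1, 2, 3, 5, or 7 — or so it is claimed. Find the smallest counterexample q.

q = 19

A counterexample is any prime q such that the claim fails; we check each in order.
q = 2: 2 mod 10 = 2.
q = 3: 3 mod 10 = 3.
q = 5: 5 mod 10 = 5.
q = 7: 7 mod 10 = 7.
q = 11: 11 mod 10 = 1.
q = 13: 13 mod 10 = 3.
q = 17: 17 mod 10 = 7.
q = 19: 19 mod 10 = 9 — not in {1, 2, 3, 5, 7}.
Thus q = 19 disproves the claim, and no smaller q works.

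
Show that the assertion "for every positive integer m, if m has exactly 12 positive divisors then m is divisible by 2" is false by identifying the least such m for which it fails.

For m = 60, 72, 84, 90, …, 294, 306, 308 the conclusion holds.
m = 315: τ(315) = 12; 315 mod 2 = 1.

m = 315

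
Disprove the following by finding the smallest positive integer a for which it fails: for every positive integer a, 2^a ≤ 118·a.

We need the least positive integer a for which 2^a > 118·a.
For a = 1, 2, 3, 4, 5, 6, 7, 8, 9, 10 the conclusion holds.
a = 11: 2^a = 2048 and 118·a = 1298, so 2048 > 1298.

a = 11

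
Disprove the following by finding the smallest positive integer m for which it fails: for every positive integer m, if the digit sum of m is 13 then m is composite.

m = 67

A counterexample is any positive integer m such that the digit sum of m is 13 but m is prime; we check each in order.
m = 49: digit sum 13; 49 is composite.
m = 58: digit sum 13; 58 is composite.
m = 67: digit sum 13; 67 is prime, not composite.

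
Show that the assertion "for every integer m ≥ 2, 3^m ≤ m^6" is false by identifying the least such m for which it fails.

A counterexample is any integer m ≥ 2 such that 3^m > m^6; we check each in order.
For m = 2, 3, 4, 5, …, 12, 13, 14 the conclusion holds.
m = 15: 3^m = 14348907 and m^6 = 11390625, so 14348907 > 11390625.

m = 15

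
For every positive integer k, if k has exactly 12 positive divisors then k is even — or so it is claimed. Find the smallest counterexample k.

A counterexample is any positive integer k such that k has exactly 12 positive divisors but k is odd; we check each in order.
For k = 60, 72, 84, 90, …, 294, 306, 308 the conclusion holds.
k = 315: divisors of 315: 12 divisors; 315 is odd.
So k = 315 is the smallest counterexample.

k = 315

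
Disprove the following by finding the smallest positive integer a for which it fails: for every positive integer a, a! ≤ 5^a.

a = 12

For a = 1, 2, 3, 4, …, 9, 10, 11 the conclusion holds.
a = 12: a! = 479001600 and 5^a = 244140625, so 479001600 > 244140625.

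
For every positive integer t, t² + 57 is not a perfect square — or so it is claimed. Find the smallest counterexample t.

t = 8

The first 7 eligible values, up to t = 7, all satisfy the conclusion.
t = 8: 8² + 57 = 121 = 11², a perfect square.
Thus t = 8 disproves the claim, and no smaller t works.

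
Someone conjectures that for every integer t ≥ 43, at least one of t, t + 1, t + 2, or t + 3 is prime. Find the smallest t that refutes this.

t = 48

Check each integer t ≥ 43 in order until t, t + 1, t + 2, t + 3 are all composite.
The first 5 eligible values, up to t = 47, all satisfy the conclusion.
t = 48: 48 = 2 × 24; 49 = 7 × 7; 50 = 2 × 25; 51 = 3 × 17 — all composite.
Hence t = 48 is a counterexample.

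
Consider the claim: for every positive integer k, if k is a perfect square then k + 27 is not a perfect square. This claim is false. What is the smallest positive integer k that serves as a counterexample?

We need the least positive integer k for which k is a perfect square but k + 27 is a perfect square.
k = 1: 1 + 27 = 28, not a perfect square.
k = 4: 4 + 27 = 31, not a perfect square.
k = 9: 9 = 3² and 9 + 27 = 36 = 6².

k = 9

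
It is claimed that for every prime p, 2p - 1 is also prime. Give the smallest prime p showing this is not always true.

p = 5

Check each prime p in order until 2p - 1 is not prime.
For p = 2, 3 the conclusion holds.
p = 5: 2p - 1 = 9 = 3 × 3, not prime.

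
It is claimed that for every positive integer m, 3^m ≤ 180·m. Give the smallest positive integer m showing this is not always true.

Check each positive integer m in order until 3^m > 180·m.
m = 1: 3^m = 3 and 180·m = 180, so 3 ≤ 180.
m = 2: 3^m = 9 and 180·m = 360, so 9 ≤ 360.
m = 3: 3^m = 27 and 180·m = 540, so 27 ≤ 540.
m = 4: 3^m = 81 and 180·m = 720, so 81 ≤ 720.
m = 5: 3^m = 243 and 180·m = 900, so 243 ≤ 900.
m = 6: 3^m = 729 and 180·m = 1080, so 729 ≤ 1080.
m = 7: 3^m = 2187 and 180·m = 1260, so 2187 > 1260.

m = 7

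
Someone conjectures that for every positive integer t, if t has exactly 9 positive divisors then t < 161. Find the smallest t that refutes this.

t = 196

For t = 36, 100 the conclusion holds.
t = 196: τ(196) = 9; 196 ≥ 161.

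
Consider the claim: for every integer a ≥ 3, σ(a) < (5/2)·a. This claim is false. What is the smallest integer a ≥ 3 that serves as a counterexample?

a = 24

A counterexample is any integer a ≥ 3 such that the claim fails; we check each in order.
The first 21 eligible values, up to a = 23, all satisfy the conclusion.
a = 24: σ(24) = 60; 60 ≥ 60.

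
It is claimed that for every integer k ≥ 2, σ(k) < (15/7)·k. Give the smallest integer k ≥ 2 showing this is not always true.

A counterexample is any integer k ≥ 2 such that the claim fails; we check each in order.
For k = 2, 3, 4, 5, 6, 7, 8, 9, 10, 11 the conclusion holds.
k = 12: σ(12) = 28; 28 ≥ 180/7.

k = 12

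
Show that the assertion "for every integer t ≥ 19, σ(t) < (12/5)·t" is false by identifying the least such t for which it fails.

For t = 19, 20, 21, 22, 23 the conclusion holds.
t = 24: σ(24) = 60; 60 ≥ 288/5.

t = 24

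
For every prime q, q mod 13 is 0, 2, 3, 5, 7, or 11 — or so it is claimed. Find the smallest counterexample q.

q = 17

We need the least prime q for which the claim fails.
The first 6 eligible values, up to q = 13, all satisfy the conclusion.
q = 17: 17 mod 13 = 4 — not in {0, 2, 3, 5, 7, 11}.
Thus q = 17 disproves the claim, and no smaller q works.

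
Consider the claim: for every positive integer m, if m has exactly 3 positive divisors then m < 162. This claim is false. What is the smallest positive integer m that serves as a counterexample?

m = 169

The first 5 eligible values, up to m = 121, all satisfy the conclusion.
m = 169: τ(169) = 3; 169 ≥ 162.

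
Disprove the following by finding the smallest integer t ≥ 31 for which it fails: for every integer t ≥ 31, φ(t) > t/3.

The first 5 eligible values, up to t = 35, all satisfy the conclusion.
t = 36: φ(36) = 12 and 36/3 = 12, so φ(36) ≤ 36/3.

t = 36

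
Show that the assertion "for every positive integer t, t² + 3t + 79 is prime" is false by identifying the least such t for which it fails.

t = 5

A counterexample is any positive integer t such that t² + 3t + 79 is not prime; we check each in order.
For t = 1, 2, 3, 4 the conclusion holds.
t = 5: t² + 3t + 79 = 119 = 7 × 17, composite.
Thus t = 5 disproves the claim, and no smaller t works.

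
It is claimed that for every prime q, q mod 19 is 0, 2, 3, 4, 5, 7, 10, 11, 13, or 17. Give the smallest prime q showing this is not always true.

q = 31

For q = 2, 3, 5, 7, 11, 13, 17, 19, 23, 29 the conclusion holds.
q = 31: 31 mod 19 = 12 — not in {0, 2, 3, 4, 5, 7, 10, 11, 13, 17}.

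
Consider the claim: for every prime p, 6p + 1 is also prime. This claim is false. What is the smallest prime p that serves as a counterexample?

We need the least prime p for which 6p + 1 is not prime.
The first 7 eligible values, up to p = 17, all satisfy the conclusion.
p = 19: 6p + 1 = 115 = 5 × 23, not prime.
So p = 19 is the smallest counterexample.

p = 19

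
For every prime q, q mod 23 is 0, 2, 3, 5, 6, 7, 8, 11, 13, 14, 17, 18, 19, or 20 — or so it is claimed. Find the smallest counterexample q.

A counterexample is any prime q such that the claim fails; we check each in order.
The first 14 eligible values, up to q = 43, all satisfy the conclusion.
q = 47: 47 mod 23 = 1 — not in {0, 2, 3, 5, 6, 7, 8, 11, 13, 14, 17, 18, 19, 20}.
Thus q = 47 disproves the claim, and no smaller q works.

q = 47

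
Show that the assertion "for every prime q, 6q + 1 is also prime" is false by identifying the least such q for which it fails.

The first 7 eligible values, up to q = 17, all satisfy the conclusion.
q = 19: 6q + 1 = 115 = 5 × 23, not prime.

q = 19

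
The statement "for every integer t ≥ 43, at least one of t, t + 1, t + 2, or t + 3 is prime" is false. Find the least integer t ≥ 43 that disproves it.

t = 43: 43 is prime.
t = 44: 47 is prime.
t = 45: 47 is prime.
t = 46: 47 is prime.
t = 47: 47 is prime.
t = 48: 48 = 2 × 24; 49 = 7 × 7; 50 = 2 × 25; 51 = 3 × 17 — all composite.

t = 48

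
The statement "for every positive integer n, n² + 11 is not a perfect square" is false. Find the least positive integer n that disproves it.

n = 5

n = 1: 1² + 11 = 12, not a perfect square.
n = 2: 2² + 11 = 15, not a perfect square.
n = 3: 3² + 11 = 20, not a perfect square.
n = 4: 4² + 11 = 27, not a perfect square.
n = 5: 5² + 11 = 36 = 6², a perfect square.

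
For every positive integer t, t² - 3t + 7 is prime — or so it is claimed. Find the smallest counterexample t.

We need the least positive integer t for which t² - 3t + 7 is not prime.
t = 1: t² - 3t + 7 = 5, prime.
t = 2: t² - 3t + 7 = 5, prime.
t = 3: t² - 3t + 7 = 7, prime.
t = 4: t² - 3t + 7 = 11, prime.
t = 5: t² - 3t + 7 = 17, prime.
t = 6: t² - 3t + 7 = 25 = 5 × 5, composite.
So t = 6 is the smallest counterexample.

t = 6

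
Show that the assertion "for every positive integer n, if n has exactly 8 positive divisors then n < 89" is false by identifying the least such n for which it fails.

A counterexample is any positive integer n such that n has exactly 8 positive divisors but the claim fails; we check each in order.
For n = 24, 30, 40, 42, 54, 56, 66, 70, 78, 88 the conclusion holds.
n = 102: τ(102) = 8; 102 ≥ 89.

n = 102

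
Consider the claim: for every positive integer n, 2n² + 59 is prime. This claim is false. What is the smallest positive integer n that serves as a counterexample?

n = 3

For n = 1, 2 the conclusion holds.
n = 3: 2n² + 59 = 77 = 7 × 11, composite.
So n = 3 is the smallest counterexample.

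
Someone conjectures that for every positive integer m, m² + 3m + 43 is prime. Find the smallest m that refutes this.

We need the least positive integer m for which m² + 3m + 43 is not prime.
For m = 1, 2, 3, 4, …, 36, 37, 38 the conclusion holds.
m = 39: m² + 3m + 43 = 1681 = 41 × 41, composite.

m = 39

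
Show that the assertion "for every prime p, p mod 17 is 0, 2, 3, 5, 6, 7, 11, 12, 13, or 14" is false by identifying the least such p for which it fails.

A counterexample is any prime p such that the claim fails; we check each in order.
The first 13 eligible values, up to p = 41, all satisfy the conclusion.
p = 43: 43 mod 17 = 9 — not in {0, 2, 3, 5, 6, 7, 11, 12, 13, 14}.
Thus p = 43 disproves the claim, and no smaller p works.

p = 43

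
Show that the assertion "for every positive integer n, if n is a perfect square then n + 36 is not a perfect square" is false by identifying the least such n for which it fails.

n = 1: 1 + 36 = 37, not a perfect square.
n = 4: 4 + 36 = 40, not a perfect square.
n = 9: 9 + 36 = 45, not a perfect square.
n = 16: 16 + 36 = 52, not a perfect square.
n = 25: 25 + 36 = 61, not a perfect square.
n = 36: 36 + 36 = 72, not a perfect square.
n = 49: 49 + 36 = 85, not a perfect square.
n = 64: 64 = 8² and 64 + 36 = 100 = 10².
So n = 64 is the smallest counterexample.

n = 64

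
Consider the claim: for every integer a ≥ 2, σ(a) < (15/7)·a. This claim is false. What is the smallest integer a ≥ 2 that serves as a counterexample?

a = 12

Check each integer a ≥ 2 in order until the claim fails.
For a = 2, 3, 4, 5, 6, 7, 8, 9, 10, 11 the conclusion holds.
a = 12: σ(12) = 28; 28 ≥ 180/7.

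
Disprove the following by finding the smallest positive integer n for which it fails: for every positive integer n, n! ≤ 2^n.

n = 4

We need the least positive integer n for which n! > 2^n.
For n = 1, 2, 3 the conclusion holds.
n = 4: n! = 24 and 2^n = 16, so 24 > 16.
So n = 4 is the smallest counterexample.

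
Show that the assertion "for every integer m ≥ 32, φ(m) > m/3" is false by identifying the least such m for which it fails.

Check each integer m ≥ 32 in order until the claim fails.
The first 4 eligible values, up to m = 35, all satisfy the conclusion.
m = 36: φ(36) = 12 and 36/3 = 12, so φ(36) ≤ 36/3.
So m = 36 is the smallest counterexample.

m = 36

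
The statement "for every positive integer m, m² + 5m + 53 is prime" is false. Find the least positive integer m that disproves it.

Check each positive integer m in order until m² + 5m + 53 is not prime.
m = 1: m² + 5m + 53 = 59, prime.
m = 2: m² + 5m + 53 = 67, prime.
m = 3: m² + 5m + 53 = 77 = 7 × 11, composite.

m = 3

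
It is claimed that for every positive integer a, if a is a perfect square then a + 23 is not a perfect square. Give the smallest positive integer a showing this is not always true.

A counterexample is any positive integer a such that a is a perfect square but a + 23 is a perfect square; we check each in order.
The first 10 eligible values, up to a = 100, all satisfy the conclusion.
a = 121: 121 = 11² and 121 + 23 = 144 = 12².

a = 121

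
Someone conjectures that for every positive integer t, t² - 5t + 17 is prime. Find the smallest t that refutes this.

t = 13

A counterexample is any positive integer t such that t² - 5t + 17 is not prime; we check each in order.
For t = 1, 2, 3, 4, …, 10, 11, 12 the conclusion holds.
t = 13: t² - 5t + 17 = 121 = 11 × 11, composite.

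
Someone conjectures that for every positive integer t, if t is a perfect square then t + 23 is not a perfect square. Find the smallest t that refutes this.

For t = 1, 4, 9, 16, 25, 36, 49, 64, 81, 100 the conclusion holds.
t = 121: 121 = 11² and 121 + 23 = 144 = 12².
So t = 121 is the smallest counterexample.

t = 121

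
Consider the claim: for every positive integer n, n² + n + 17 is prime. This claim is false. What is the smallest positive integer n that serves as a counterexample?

n = 16

For n = 1, 2, 3, 4, …, 13, 14, 15 the conclusion holds.
n = 16: n² + n + 17 = 289 = 17 × 17, composite.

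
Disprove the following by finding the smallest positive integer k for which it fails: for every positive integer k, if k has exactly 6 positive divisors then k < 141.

k = 147

A counterexample is any positive integer k such that k has exactly 6 positive divisors but the claim fails; we check each in order.
For k = 12, 18, 20, 28, …, 116, 117, 124 the conclusion holds.
k = 147: τ(147) = 6; 147 ≥ 141.
Thus k = 147 disproves the claim, and no smaller k works.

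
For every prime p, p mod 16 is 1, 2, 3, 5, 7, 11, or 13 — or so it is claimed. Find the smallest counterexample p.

p = 31

We need the least prime p for which the claim fails.
The first 10 eligible values, up to p = 29, all satisfy the conclusion.
p = 31: 31 mod 16 = 15 — not in {1, 2, 3, 5, 7, 11, 13}.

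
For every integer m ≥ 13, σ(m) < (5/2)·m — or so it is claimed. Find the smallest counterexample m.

m = 24

A counterexample is any integer m ≥ 13 such that the claim fails; we check each in order.
For m = 13, 14, 15, 16, …, 21, 22, 23 the conclusion holds.
m = 24: σ(24) = 60; 60 ≥ 60.
Thus m = 24 disproves the claim, and no smaller m works.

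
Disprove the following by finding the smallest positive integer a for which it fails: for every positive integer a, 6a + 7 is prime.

A counterexample is any positive integer a such that 6a + 7 is not prime; we check each in order.
For a = 1, 2 the conclusion holds.
a = 3: 6a + 7 = 25 = 5 × 5, composite.
So a = 3 is the smallest counterexample.

a = 3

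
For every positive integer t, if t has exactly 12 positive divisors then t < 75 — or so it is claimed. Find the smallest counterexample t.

t = 84

We need the least positive integer t for which t has exactly 12 positive divisors but the claim fails.
t = 60: τ(60) = 12; 60 < 75.
t = 72: τ(72) = 12; 72 < 75.
t = 84: τ(84) = 12; 84 ≥ 75.
Hence t = 84 is a counterexample.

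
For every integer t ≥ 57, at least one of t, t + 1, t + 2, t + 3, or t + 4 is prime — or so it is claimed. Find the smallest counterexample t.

t = 62

A counterexample is any integer t ≥ 57 such that t, t + 1, t + 2, t + 3, t + 4 are all composite; we check each in order.
t = 57: 59 is prime.
t = 58: 59 is prime.
t = 59: 59 is prime.
t = 60: 61 is prime.
t = 61: 61 is prime.
t = 62: 62 = 2 × 31; 63 = 3 × 21; 64 = 2 × 32; 65 = 5 × 13; 66 = 2 × 33 — all composite.
Hence t = 62 is a counterexample.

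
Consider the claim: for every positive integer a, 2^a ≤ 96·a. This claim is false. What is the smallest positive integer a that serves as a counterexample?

We need the least positive integer a for which 2^a > 96·a.
For a = 1, 2, 3, 4, 5, 6, 7, 8, 9 the conclusion holds.
a = 10: 2^a = 1024 and 96·a = 960, so 1024 > 960.
So a = 10 is the smallest counterexample.

a = 10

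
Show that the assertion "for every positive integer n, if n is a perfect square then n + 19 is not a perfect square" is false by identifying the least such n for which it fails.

We need the least positive integer n for which n is a perfect square but n + 19 is a perfect square.
The first 8 eligible values, up to n = 64, all satisfy the conclusion.
n = 81: 81 = 9² and 81 + 19 = 100 = 10².

n = 81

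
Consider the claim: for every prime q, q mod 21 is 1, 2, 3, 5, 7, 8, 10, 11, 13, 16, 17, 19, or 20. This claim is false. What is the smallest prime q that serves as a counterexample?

We need the least prime q for which the claim fails.
The first 18 eligible values, up to q = 61, all satisfy the conclusion.
q = 67: 67 mod 21 = 4 — not in {1, 2, 3, 5, 7, 8, 10, 11, 13, 16, 17, 19, 20}.

q = 67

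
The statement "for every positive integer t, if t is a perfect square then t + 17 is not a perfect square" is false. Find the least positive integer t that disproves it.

t = 64

The first 7 eligible values, up to t = 49, all satisfy the conclusion.
t = 64: 64 = 8² and 64 + 17 = 81 = 9².
Hence t = 64 is a counterexample.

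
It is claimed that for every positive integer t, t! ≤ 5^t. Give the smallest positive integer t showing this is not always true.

We need the least positive integer t for which t! > 5^t.
The first 11 eligible values, up to t = 11, all satisfy the conclusion.
t = 12: t! = 479001600 and 5^t = 244140625, so 479001600 > 244140625.

t = 12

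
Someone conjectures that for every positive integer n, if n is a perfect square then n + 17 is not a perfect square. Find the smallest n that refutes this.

n = 64

Check each positive integer n in order until n is a perfect square but n + 17 is a perfect square.
The first 7 eligible values, up to n = 49, all satisfy the conclusion.
n = 64: 64 = 8² and 64 + 17 = 81 = 9².
Thus n = 64 disproves the claim, and no smaller n works.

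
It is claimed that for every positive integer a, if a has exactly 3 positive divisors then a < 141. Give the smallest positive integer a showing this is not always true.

a = 169

We need the least positive integer a for which a has exactly 3 positive divisors but the claim fails.
The first 5 eligible values, up to a = 121, all satisfy the conclusion.
a = 169: τ(169) = 3; 169 ≥ 141.
Thus a = 169 disproves the claim, and no smaller a works.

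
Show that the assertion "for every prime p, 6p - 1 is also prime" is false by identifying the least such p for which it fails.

p = 11

The first 4 eligible values, up to p = 7, all satisfy the conclusion.
p = 11: 6p - 1 = 65 = 5 × 13, not prime.
Hence p = 11 is a counterexample.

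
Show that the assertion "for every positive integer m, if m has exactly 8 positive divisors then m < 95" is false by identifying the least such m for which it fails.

m = 102

Check each positive integer m in order until m has exactly 8 positive divisors but the claim fails.
The first 10 eligible values, up to m = 88, all satisfy the conclusion.
m = 102: τ(102) = 8; 102 ≥ 95.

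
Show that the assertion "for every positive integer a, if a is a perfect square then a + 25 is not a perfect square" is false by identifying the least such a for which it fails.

a = 144

A counterexample is any positive integer a such that a is a perfect square but a + 25 is a perfect square; we check each in order.
For a = 1, 4, 9, 16, …, 81, 100, 121 the conclusion holds.
a = 144: 144 = 12² and 144 + 25 = 169 = 13².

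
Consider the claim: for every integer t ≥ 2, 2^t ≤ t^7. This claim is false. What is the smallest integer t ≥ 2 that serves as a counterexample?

t = 37

We need the least integer t ≥ 2 for which 2^t > t^7.
For t = 2, 3, 4, 5, …, 34, 35, 36 the conclusion holds.
t = 37: 2^t = 137438953472 and t^7 = 94931877133, so 137438953472 > 94931877133.
Hence t = 37 is a counterexample.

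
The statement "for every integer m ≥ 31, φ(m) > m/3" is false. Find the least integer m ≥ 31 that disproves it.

The first 5 eligible values, up to m = 35, all satisfy the conclusion.
m = 36: φ(36) = 12 and 36/3 = 12, so φ(36) ≤ 36/3.
Thus m = 36 disproves the claim, and no smaller m works.

m = 36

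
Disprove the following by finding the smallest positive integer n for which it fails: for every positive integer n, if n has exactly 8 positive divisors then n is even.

We need the least positive integer n for which n has exactly 8 positive divisors but n is odd.
The first 12 eligible values, up to n = 104, all satisfy the conclusion.
n = 105: divisors of 105: 1, 3, 5, 7, 15, 21, 35, 105; 105 is odd.

n = 105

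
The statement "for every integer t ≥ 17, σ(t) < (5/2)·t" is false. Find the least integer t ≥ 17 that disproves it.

The first 7 eligible values, up to t = 23, all satisfy the conclusion.
t = 24: σ(24) = 60; 60 ≥ 60.
So t = 24 is the smallest counterexample.

t = 24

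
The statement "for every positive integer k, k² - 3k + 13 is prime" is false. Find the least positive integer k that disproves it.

k = 12

We need the least positive integer k for which k² - 3k + 13 is not prime.
For k = 1, 2, 3, 4, …, 9, 10, 11 the conclusion holds.
k = 12: k² - 3k + 13 = 121 = 11 × 11, composite.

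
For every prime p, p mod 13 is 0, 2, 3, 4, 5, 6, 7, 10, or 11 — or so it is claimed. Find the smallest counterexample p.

A counterexample is any prime p such that the claim fails; we check each in order.
The first 14 eligible values, up to p = 43, all satisfy the conclusion.
p = 47: 47 mod 13 = 8 — not in {0, 2, 3, 4, 5, 6, 7, 10, 11}.
So p = 47 is the smallest counterexample.

p = 47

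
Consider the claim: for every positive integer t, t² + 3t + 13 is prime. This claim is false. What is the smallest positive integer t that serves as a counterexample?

A counterexample is any positive integer t such that t² + 3t + 13 is not prime; we check each in order.
t = 1: t² + 3t + 13 = 17, prime.
t = 2: t² + 3t + 13 = 23, prime.
t = 3: t² + 3t + 13 = 31, prime.
t = 4: t² + 3t + 13 = 41, prime.
t = 5: t² + 3t + 13 = 53, prime.
t = 6: t² + 3t + 13 = 67, prime.
t = 7: t² + 3t + 13 = 83, prime.
t = 8: t² + 3t + 13 = 101, prime.
t = 9: t² + 3t + 13 = 121 = 11 × 11, composite.
Thus t = 9 disproves the claim, and no smaller t works.

t = 9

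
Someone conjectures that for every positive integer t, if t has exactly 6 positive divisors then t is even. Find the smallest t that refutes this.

t = 45

A counterexample is any positive integer t such that t has exactly 6 positive divisors but t is odd; we check each in order.
For t = 12, 18, 20, 28, 32, 44 the conclusion holds.
t = 45: divisors of 45: 1, 3, 5, 9, 15, 45; 45 is odd.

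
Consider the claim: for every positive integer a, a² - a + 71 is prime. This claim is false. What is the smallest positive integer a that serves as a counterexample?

a = 3

A counterexample is any positive integer a such that a² - a + 71 is not prime; we check each in order.
a = 1: a² - a + 71 = 71, prime.
a = 2: a² - a + 71 = 73, prime.
a = 3: a² - a + 71 = 77 = 7 × 11, composite.
So a = 3 is the smallest counterexample.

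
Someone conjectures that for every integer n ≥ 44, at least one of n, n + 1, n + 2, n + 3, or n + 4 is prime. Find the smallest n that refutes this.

Check each integer n ≥ 44 in order until n, n + 1, n + 2, n + 3, n + 4 are all composite.
For n = 44, 45, 46, 47 the conclusion holds.
n = 48: 48 = 2 × 24; 49 = 7 × 7; 50 = 2 × 25; 51 = 3 × 17; 52 = 2 × 26 — all composite.
Thus n = 48 disproves the claim, and no smaller n works.

n = 48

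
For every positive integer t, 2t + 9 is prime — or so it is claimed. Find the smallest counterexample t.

t = 3

Check each positive integer t in order until 2t + 9 is not prime.
For t = 1, 2 the conclusion holds.
t = 3: 2t + 9 = 15 = 3 × 5, composite.
Thus t = 3 disproves the claim, and no smaller t works.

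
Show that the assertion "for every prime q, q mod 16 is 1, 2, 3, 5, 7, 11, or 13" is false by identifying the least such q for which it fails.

We need the least prime q for which the claim fails.
The first 10 eligible values, up to q = 29, all satisfy the conclusion.
q = 31: 31 mod 16 = 15 — not in {1, 2, 3, 5, 7, 11, 13}.

q = 31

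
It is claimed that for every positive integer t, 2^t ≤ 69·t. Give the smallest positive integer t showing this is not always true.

t = 10

We need the least positive integer t for which 2^t > 69·t.
For t = 1, 2, 3, 4, 5, 6, 7, 8, 9 the conclusion holds.
t = 10: 2^t = 1024 and 69·t = 690, so 1024 > 690.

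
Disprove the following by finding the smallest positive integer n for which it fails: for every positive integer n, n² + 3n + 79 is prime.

A counterexample is any positive integer n such that n² + 3n + 79 is not prime; we check each in order.
For n = 1, 2, 3, 4 the conclusion holds.
n = 5: n² + 3n + 79 = 119 = 7 × 17, composite.
Hence n = 5 is a counterexample.

n = 5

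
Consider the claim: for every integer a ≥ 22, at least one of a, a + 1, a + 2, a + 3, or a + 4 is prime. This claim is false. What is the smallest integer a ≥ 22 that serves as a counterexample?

a = 24

a = 22: 23 is prime.
a = 23: 23 is prime.
a = 24: 24 = 2 × 12; 25 = 5 × 5; 26 = 2 × 13; 27 = 3 × 9; 28 = 2 × 14 — all composite.
Hence a = 24 is a counterexample.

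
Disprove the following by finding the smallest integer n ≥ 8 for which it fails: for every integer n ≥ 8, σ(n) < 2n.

n = 12

The first 4 eligible values, up to n = 11, all satisfy the conclusion.
n = 12: σ(12) = 28; 28 ≥ 24.
Thus n = 12 disproves the claim, and no smaller n works.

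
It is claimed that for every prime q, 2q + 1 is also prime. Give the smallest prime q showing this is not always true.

For q = 2, 3, 5 the conclusion holds.
q = 7: 2q + 1 = 15 = 3 × 5, not prime.

q = 7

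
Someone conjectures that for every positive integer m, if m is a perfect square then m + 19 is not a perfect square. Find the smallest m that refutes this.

Check each positive integer m in order until m is a perfect square but m + 19 is a perfect square.
m = 1: 1 + 19 = 20, not a perfect square.
m = 4: 4 + 19 = 23, not a perfect square.
m = 9: 9 + 19 = 28, not a perfect square.
m = 16: 16 + 19 = 35, not a perfect square.
m = 25: 25 + 19 = 44, not a perfect square.
m = 36: 36 + 19 = 55, not a perfect square.
m = 49: 49 + 19 = 68, not a perfect square.
m = 64: 64 + 19 = 83, not a perfect square.
m = 81: 81 = 9² and 81 + 19 = 100 = 10².

m = 81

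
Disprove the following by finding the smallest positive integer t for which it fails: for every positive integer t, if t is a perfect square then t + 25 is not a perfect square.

Check each positive integer t in order until t is a perfect square but t + 25 is a perfect square.
The first 11 eligible values, up to t = 121, all satisfy the conclusion.
t = 144: 144 = 12² and 144 + 25 = 169 = 13².
So t = 144 is the smallest counterexample.

t = 144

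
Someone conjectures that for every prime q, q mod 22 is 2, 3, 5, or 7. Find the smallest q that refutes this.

q = 11

The first 4 eligible values, up to q = 7, all satisfy the conclusion.
q = 11: 11 mod 22 = 11 — not in {2, 3, 5, 7}.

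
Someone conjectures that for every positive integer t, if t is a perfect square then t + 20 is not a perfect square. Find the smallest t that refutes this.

t = 16

A counterexample is any positive integer t such that t is a perfect square but t + 20 is a perfect square; we check each in order.
t = 1: 1 + 20 = 21, not a perfect square.
t = 4: 4 + 20 = 24, not a perfect square.
t = 9: 9 + 20 = 29, not a perfect square.
t = 16: 16 = 4² and 16 + 20 = 36 = 6².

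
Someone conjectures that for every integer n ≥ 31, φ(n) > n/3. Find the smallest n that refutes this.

n = 36

For n = 31, 32, 33, 34, 35 the conclusion holds.
n = 36: φ(36) = 12 and 36/3 = 12, so φ(36) ≤ 36/3.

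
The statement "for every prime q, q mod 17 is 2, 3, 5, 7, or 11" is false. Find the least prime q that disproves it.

q = 13

For q = 2, 3, 5, 7, 11 the conclusion holds.
q = 13: 13 mod 17 = 13 — not in {2, 3, 5, 7, 11}.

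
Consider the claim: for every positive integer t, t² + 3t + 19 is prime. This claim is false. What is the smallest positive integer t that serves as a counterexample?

A counterexample is any positive integer t such that t² + 3t + 19 is not prime; we check each in order.
The first 14 eligible values, up to t = 14, all satisfy the conclusion.
t = 15: t² + 3t + 19 = 289 = 17 × 17, composite.

t = 15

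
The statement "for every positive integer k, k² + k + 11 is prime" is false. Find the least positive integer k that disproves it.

k = 10

Check each positive integer k in order until k² + k + 11 is not prime.
The first 9 eligible values, up to k = 9, all satisfy the conclusion.
k = 10: k² + k + 11 = 121 = 11 × 11, composite.
So k = 10 is the smallest counterexample.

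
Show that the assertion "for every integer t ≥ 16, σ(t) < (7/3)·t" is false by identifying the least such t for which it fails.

For t = 16, 17, 18, 19, 20, 21, 22, 23 the conclusion holds.
t = 24: σ(24) = 60; 60 ≥ 56.
Thus t = 24 disproves the claim, and no smaller t works.

t = 24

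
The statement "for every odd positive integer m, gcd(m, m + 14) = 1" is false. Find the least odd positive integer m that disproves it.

A counterexample is any odd positive integer m such that gcd(m, m + 14) > 1; we check each in order.
m = 1: gcd(1, 15) = 1.
m = 3: gcd(3, 17) = 1.
m = 5: gcd(5, 19) = 1.
m = 7: gcd(7, 21) = 7.

m = 7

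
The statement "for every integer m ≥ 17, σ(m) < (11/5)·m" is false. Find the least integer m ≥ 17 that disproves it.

m = 24

Check each integer m ≥ 17 in order until the claim fails.
The first 7 eligible values, up to m = 23, all satisfy the conclusion.
m = 24: σ(24) = 60; 60 ≥ 264/5.
So m = 24 is the smallest counterexample.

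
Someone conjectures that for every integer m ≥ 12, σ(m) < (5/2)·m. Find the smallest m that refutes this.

The first 12 eligible values, up to m = 23, all satisfy the conclusion.
m = 24: σ(24) = 60; 60 ≥ 60.
Hence m = 24 is a counterexample.

m = 24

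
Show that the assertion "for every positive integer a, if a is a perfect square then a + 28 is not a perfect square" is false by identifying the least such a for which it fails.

a = 36

Check each positive integer a in order until a is a perfect square but a + 28 is a perfect square.
a = 1: 1 + 28 = 29, not a perfect square.
a = 4: 4 + 28 = 32, not a perfect square.
a = 9: 9 + 28 = 37, not a perfect square.
a = 16: 16 + 28 = 44, not a perfect square.
a = 25: 25 + 28 = 53, not a perfect square.
a = 36: 36 = 6² and 36 + 28 = 64 = 8².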